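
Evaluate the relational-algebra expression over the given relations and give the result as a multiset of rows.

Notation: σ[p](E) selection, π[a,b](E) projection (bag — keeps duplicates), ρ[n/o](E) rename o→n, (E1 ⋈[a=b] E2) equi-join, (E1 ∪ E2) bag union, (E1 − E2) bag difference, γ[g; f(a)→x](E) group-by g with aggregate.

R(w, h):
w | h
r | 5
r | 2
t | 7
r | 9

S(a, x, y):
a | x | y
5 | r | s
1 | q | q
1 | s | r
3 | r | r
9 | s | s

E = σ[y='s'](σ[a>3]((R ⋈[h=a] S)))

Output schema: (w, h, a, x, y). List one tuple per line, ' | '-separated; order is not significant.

Subexpression sizes:
  R → 4
  S → 5
  (R ⋈[h=a] S) → 2
  σ[a>3]((R ⋈[h=a] S)) → 2
  σ[y='s'](σ[a>3]((R ⋈[h=a] S))) → 2

== RESULT ==
w | h | a | x | y
r | 5 | 5 | r | s
r | 9 | 9 | s | s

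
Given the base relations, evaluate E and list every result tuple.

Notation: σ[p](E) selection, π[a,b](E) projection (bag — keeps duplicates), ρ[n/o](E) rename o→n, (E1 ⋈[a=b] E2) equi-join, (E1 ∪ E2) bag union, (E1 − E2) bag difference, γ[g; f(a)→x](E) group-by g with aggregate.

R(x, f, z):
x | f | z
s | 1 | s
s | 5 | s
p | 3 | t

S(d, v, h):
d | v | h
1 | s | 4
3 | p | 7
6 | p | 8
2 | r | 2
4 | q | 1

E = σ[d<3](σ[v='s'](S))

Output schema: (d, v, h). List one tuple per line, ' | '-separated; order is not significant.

Per-node cardinality:
  S → 5
  σ[v='s'](S) → 1
  σ[d<3](σ[v='s'](S)) → 1

== RESULT ==
d | v | h
1 | s | 4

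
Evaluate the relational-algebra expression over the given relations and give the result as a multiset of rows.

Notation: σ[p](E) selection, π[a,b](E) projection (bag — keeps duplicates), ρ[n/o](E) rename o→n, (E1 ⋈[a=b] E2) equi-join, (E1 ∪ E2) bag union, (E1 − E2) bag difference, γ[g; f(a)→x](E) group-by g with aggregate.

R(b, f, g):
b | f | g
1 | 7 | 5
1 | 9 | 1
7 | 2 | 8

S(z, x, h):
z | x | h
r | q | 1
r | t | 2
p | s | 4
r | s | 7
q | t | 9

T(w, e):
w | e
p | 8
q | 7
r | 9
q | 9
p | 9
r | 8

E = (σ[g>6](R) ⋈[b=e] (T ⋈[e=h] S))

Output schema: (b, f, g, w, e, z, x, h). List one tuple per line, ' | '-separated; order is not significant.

Per-node cardinality:
  R → 3
  σ[g>6](R) → 1
  T → 6
  S → 5
  (T ⋈[e=h] S) → 4
  (σ[g>6](R) ⋈[b=e] (T ⋈[e=h] S)) → 1

== RESULT ==
b | f | g | w | e | z | x | h
7 | 2 | 8 | q | 7 | r | s | 7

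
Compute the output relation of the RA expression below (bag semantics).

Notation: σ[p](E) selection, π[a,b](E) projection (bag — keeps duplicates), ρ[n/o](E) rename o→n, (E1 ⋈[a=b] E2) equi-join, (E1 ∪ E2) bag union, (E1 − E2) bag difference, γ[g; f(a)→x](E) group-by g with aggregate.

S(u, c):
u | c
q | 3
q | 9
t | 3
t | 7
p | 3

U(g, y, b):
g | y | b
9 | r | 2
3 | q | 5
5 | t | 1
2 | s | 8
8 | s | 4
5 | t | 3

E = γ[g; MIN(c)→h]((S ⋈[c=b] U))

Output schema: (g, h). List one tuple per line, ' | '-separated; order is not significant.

Subexpression sizes:
  S → 5
  U → 6
  (S ⋈[c=b] U) → 3
  γ[g; MIN(c)→h]((S ⋈[c=b] U)) → 1

== RESULT ==
g | h
5 | 3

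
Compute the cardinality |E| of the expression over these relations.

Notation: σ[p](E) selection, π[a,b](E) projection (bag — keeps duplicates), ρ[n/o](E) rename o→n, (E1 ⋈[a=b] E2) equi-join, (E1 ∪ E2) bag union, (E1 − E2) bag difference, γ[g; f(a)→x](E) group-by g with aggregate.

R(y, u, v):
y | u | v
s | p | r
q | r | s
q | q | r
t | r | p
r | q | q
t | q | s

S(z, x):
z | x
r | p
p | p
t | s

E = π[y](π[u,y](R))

Per-node cardinality:
  R → 6
  π[u,y](R) → 6
  π[y](π[u,y](R)) → 6

|E| = 6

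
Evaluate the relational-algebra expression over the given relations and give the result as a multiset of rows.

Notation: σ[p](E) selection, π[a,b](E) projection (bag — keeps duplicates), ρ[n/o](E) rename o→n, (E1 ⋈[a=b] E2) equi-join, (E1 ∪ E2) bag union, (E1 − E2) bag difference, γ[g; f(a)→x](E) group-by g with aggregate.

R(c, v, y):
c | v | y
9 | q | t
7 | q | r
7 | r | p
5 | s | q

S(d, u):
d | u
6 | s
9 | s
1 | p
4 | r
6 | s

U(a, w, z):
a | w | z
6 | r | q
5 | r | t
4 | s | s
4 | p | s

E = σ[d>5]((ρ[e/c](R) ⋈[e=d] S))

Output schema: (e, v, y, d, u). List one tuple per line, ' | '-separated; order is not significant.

Row counts bottom-up:
  R → 4
  ρ[e/c](R) → 4
  S → 5
  (ρ[e/c](R) ⋈[e=d] S) → 1
  σ[d>5]((ρ[e/c](R) ⋈[e=d] S)) → 1

== RESULT ==
e | v | y | d | u
9 | q | t | 9 | s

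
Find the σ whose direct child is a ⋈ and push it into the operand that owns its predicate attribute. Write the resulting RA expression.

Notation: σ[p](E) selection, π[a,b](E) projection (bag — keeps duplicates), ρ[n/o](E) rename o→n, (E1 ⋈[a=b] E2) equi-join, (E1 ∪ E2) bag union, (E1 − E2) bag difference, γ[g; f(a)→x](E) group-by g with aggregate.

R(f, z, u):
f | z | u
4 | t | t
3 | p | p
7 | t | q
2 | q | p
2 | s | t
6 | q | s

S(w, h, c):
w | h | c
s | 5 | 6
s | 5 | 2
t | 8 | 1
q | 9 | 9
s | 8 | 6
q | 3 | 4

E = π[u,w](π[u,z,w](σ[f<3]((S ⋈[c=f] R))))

σ filters on f, owned by the right side.
E' = π[u,w](π[u,z,w]((S ⋈[c=f] σ[f<3](R))))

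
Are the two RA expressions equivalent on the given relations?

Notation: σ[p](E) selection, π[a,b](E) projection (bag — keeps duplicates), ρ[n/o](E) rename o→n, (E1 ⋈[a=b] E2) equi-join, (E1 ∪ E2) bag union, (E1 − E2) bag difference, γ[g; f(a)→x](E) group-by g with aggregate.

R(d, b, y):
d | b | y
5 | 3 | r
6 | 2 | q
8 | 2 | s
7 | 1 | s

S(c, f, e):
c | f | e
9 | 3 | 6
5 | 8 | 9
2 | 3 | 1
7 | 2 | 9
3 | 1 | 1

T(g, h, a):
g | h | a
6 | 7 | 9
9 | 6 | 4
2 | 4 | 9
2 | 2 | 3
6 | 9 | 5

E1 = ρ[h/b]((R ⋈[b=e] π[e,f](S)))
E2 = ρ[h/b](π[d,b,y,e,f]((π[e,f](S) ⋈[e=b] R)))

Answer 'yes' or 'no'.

E1 stepwise |·|:
  R → 4
  S → 5
  π[e,f](S) → 5
  (R ⋈[b=e] π[e,f](S)) → 2
  ρ[h/b]((R ⋈[b=e] π[e,f](S))) → 2
E2 stepwise |·|:
  S → 5
  π[e,f](S) → 5
  R → 4
  (π[e,f](S) ⋈[e=b] R) → 2
  π[d,b,y,e,f]((π[e,f](S) ⋈[e=b] R)) → 2
  ρ[h/b](π[d,b,y,e,f]((π[e,f](S) ⋈[e=b] R))) → 2

E1 and E2 produce the same multiset:
d | h | y | e | f
7 | 1 | s | 1 | 1
7 | 1 | s | 1 | 3

yes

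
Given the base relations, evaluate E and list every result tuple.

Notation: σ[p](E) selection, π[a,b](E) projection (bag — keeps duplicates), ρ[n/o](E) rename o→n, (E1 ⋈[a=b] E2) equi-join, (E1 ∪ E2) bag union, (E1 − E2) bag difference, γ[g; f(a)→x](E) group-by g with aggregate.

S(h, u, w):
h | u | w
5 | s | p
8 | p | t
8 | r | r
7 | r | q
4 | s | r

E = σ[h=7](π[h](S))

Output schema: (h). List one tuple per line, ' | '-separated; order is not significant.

Subexpression sizes:
  S → 5
  π[h](S) → 5
  σ[h=7](π[h](S)) → 1

== RESULT ==
h
7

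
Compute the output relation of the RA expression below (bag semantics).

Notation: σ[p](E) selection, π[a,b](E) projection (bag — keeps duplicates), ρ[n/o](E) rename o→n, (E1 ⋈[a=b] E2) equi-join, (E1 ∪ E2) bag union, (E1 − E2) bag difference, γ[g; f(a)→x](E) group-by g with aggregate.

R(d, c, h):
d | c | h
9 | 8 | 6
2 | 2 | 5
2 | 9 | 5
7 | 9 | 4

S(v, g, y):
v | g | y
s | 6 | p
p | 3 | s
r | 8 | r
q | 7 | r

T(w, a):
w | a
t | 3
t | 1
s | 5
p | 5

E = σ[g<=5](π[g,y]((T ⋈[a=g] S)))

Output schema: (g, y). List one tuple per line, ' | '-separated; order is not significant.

Row counts bottom-up:
  T → 4
  S → 4
  (T ⋈[a=g] S) → 1
  π[g,y]((T ⋈[a=g] S)) → 1
  σ[g<=5](π[g,y]((T ⋈[a=g] S))) → 1

== RESULT ==
g | y
3 | s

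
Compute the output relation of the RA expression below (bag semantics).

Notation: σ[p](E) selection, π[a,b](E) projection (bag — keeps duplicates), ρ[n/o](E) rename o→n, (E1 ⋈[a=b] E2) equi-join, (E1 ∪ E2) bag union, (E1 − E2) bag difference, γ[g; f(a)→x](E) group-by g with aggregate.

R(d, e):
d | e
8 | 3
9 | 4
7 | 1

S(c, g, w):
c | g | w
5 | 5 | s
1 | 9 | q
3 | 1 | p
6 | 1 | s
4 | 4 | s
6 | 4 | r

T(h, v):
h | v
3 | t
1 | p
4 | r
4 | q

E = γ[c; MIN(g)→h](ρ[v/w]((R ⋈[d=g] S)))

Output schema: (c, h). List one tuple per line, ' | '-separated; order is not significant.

Subexpression sizes:
  R → 3
  S → 6
  (R ⋈[d=g] S) → 1
  ρ[v/w]((R ⋈[d=g] S)) → 1
  γ[c; MIN(g)→h](ρ[v/w]((R ⋈[d=g] S))) → 1

== RESULT ==
c | h
1 | 9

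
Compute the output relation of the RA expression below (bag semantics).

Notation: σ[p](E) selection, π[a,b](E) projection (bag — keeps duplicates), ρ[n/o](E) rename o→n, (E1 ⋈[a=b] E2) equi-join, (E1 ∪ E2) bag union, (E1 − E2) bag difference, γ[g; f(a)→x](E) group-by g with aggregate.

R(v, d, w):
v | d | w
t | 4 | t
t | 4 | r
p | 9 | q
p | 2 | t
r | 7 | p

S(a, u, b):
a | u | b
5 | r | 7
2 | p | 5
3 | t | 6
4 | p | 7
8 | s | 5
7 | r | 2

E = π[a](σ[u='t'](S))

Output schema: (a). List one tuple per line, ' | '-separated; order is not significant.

Row counts bottom-up:
  S → 6
  σ[u='t'](S) → 1
  π[a](σ[u='t'](S)) → 1

== RESULT ==
a
3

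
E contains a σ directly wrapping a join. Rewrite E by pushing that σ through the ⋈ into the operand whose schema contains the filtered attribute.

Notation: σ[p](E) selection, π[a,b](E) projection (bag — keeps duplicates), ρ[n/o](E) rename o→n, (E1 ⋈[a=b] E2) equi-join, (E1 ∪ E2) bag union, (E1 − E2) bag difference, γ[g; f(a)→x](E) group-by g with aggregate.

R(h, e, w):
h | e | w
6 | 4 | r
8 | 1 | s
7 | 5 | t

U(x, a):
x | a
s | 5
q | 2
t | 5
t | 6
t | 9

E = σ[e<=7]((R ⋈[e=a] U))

σ filters on e, owned by the left side.
E' = (σ[e<=7](R) ⋈[e=a] U)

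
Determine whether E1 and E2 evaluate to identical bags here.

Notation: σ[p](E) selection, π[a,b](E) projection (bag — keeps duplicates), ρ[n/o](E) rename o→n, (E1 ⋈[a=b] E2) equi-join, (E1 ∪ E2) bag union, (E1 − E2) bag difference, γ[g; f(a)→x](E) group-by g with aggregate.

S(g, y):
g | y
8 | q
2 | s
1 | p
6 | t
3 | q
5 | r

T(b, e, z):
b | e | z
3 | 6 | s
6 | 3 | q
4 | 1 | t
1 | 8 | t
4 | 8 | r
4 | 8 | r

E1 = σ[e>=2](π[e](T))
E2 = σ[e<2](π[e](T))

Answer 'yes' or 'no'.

E1 subexpression sizes:
  T → 6
  π[e](T) → 6
  σ[e>=2](π[e](T)) → 5
E2 subexpression sizes:
  T → 6
  π[e](T) → 6
  σ[e<2](π[e](T)) → 1

E1 result:
e
3
6
8
8
8
E2 result:
e
1
Witness: (6,) appears 1× in E1 but 0× in E2.

no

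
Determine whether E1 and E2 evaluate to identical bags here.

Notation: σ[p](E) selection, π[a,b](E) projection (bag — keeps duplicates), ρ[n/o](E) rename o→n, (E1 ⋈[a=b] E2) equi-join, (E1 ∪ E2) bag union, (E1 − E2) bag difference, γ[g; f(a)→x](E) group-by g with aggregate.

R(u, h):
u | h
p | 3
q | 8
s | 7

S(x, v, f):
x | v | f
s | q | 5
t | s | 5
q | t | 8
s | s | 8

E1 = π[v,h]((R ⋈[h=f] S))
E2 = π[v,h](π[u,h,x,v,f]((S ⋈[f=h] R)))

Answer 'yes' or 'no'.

E1 per-node cardinality:
  R → 3
  S → 4
  (R ⋈[h=f] S) → 2
  π[v,h]((R ⋈[h=f] S)) → 2
E2 per-node cardinality:
  S → 4
  R → 3
  (S ⋈[f=h] R) → 2
  π[u,h,x,v,f]((S ⋈[f=h] R)) → 2
  π[v,h](π[u,h,x,v,f]((S ⋈[f=h] R))) → 2

E1 and E2 produce the same multiset:
v | h
s | 8
t | 8

yes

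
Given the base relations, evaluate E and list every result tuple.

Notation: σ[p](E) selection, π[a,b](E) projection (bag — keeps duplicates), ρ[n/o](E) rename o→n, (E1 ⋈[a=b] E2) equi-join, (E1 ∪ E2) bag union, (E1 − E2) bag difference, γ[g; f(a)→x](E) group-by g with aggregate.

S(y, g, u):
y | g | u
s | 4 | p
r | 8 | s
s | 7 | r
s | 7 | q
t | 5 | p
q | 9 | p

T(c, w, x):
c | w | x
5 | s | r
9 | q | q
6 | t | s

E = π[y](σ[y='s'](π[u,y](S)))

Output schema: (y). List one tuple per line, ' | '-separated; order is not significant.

Subexpression sizes:
  S → 6
  π[u,y](S) → 6
  σ[y='s'](π[u,y](S)) → 3
  π[y](σ[y='s'](π[u,y](S))) → 3

== RESULT ==
y
s
s
s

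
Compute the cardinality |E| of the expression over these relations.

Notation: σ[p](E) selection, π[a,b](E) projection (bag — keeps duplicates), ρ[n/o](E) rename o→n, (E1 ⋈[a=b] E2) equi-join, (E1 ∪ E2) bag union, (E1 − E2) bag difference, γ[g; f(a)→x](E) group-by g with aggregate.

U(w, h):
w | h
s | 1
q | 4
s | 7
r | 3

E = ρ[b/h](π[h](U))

Subexpression sizes:
  U → 4
  π[h](U) → 4
  ρ[b/h](π[h](U)) → 4

|E| = 4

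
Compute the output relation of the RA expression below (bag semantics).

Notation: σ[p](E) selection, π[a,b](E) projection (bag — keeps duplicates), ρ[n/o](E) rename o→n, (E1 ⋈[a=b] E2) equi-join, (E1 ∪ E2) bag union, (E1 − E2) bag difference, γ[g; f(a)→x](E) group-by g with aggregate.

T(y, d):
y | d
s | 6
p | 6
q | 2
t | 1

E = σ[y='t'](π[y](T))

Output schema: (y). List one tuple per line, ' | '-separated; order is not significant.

Per-node cardinality:
  T → 4
  π[y](T) → 4
  σ[y='t'](π[y](T)) → 1

== RESULT ==
y
t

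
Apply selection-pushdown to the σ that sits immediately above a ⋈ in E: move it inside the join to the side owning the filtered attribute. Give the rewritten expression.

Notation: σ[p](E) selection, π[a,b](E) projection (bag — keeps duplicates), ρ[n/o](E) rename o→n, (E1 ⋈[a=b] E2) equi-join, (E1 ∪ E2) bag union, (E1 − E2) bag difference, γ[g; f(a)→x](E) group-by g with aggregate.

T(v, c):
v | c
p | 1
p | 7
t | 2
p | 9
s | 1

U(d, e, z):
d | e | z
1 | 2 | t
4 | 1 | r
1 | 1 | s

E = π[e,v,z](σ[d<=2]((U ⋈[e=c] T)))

σ filters on d, owned by the left side.
E' = π[e,v,z]((σ[d<=2](U) ⋈[e=c] T))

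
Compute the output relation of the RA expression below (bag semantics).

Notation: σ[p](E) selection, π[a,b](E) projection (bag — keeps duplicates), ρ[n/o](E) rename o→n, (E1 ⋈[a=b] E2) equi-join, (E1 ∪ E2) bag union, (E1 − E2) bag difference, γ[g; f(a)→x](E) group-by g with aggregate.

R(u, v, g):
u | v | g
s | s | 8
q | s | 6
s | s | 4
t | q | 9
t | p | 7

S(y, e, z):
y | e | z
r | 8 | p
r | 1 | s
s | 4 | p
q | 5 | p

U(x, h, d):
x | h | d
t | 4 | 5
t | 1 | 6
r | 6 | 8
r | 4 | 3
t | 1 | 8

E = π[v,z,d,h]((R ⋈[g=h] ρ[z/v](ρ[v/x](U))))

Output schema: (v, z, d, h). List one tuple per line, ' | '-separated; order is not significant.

Row counts bottom-up:
  R → 5
  U → 5
  ρ[v/x](U) → 5
  ρ[z/v](ρ[v/x](U)) → 5
  (R ⋈[g=h] ρ[z/v](ρ[v/x](U))) → 3
  π[v,z,d,h]((R ⋈[g=h] ρ[z/v](ρ[v/x](U)))) → 3

== RESULT ==
v | z | d | h
s | r | 3 | 4
s | r | 8 | 6
s | t | 5 | 4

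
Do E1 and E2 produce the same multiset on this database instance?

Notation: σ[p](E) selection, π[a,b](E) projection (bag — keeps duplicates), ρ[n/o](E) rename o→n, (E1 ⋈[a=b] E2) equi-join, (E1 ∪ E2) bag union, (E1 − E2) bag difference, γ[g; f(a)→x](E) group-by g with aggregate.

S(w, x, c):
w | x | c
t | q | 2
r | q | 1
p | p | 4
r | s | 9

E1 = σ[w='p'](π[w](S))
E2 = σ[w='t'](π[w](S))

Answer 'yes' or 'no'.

E1 stepwise |·|:
  S → 4
  π[w](S) → 4
  σ[w='p'](π[w](S)) → 1
E2 stepwise |·|:
  S → 4
  π[w](S) → 4
  σ[w='t'](π[w](S)) → 1

E1 result:
w
p
E2 result:
w
t
Witness: ('p',) appears 1× in E1 but 0× in E2.

no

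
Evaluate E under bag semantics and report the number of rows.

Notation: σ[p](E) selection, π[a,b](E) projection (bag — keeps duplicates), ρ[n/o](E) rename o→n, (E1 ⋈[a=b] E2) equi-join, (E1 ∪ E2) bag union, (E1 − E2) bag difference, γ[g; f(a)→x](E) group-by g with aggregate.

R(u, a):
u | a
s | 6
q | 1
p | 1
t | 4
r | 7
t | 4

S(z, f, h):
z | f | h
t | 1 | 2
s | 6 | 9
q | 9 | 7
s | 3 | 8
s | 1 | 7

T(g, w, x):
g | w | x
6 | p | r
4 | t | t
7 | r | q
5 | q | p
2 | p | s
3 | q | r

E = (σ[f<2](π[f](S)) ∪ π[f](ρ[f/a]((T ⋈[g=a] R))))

Row counts bottom-up:
  S → 5
  π[f](S) → 5
  σ[f<2](π[f](S)) → 2
  T → 6
  R → 6
  (T ⋈[g=a] R) → 4
  ρ[f/a]((T ⋈[g=a] R)) → 4
  π[f](ρ[f/a]((T ⋈[g=a] R))) → 4
  (σ[f<2](π[f](S)) ∪ π[f](ρ[f/a]((T ⋈[g=a] R)))) → 6

|E| = 6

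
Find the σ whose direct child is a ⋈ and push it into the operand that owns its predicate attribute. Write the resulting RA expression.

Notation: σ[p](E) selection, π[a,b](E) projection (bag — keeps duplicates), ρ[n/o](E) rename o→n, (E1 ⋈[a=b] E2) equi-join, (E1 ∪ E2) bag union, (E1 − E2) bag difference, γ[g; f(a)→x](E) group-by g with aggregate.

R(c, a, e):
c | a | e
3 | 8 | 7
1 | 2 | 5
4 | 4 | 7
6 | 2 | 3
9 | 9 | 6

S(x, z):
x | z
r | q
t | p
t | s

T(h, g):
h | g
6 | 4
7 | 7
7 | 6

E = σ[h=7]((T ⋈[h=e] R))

σ filters on h, owned by the left side.
E' = (σ[h=7](T) ⋈[h=e] R)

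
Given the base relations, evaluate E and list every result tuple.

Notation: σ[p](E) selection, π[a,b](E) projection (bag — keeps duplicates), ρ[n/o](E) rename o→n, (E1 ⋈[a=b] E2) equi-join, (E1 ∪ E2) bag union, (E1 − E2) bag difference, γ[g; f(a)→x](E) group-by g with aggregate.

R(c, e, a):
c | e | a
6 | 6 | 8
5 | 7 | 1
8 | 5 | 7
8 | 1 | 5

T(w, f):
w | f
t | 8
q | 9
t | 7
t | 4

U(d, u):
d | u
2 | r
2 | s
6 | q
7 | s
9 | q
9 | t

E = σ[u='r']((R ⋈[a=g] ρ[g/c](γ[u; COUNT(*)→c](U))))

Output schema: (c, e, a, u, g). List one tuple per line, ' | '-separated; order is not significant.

Per-node cardinality:
  R → 4
  U → 6
  γ[u; COUNT(*)→c](U) → 4
  ρ[g/c](γ[u; COUNT(*)→c](U)) → 4
  (R ⋈[a=g] ρ[g/c](γ[u; COUNT(*)→c](U))) → 2
  σ[u='r']((R ⋈[a=g] ρ[g/c](γ[u; COUNT(*)→c](U)))) → 1

== RESULT ==
c | e | a | u | g
5 | 7 | 1 | r | 1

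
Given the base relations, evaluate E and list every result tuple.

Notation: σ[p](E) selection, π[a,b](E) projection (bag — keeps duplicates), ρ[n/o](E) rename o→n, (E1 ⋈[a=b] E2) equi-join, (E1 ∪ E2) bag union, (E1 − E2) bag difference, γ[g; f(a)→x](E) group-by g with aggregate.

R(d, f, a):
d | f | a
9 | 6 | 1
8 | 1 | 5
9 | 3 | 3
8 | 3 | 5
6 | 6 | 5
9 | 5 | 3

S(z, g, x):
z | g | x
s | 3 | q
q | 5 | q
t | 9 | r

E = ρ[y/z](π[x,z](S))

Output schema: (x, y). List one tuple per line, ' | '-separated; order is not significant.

Row counts bottom-up:
  S → 3
  π[x,z](S) → 3
  ρ[y/z](π[x,z](S)) → 3

== RESULT ==
x | y
q | q
q | s
r | t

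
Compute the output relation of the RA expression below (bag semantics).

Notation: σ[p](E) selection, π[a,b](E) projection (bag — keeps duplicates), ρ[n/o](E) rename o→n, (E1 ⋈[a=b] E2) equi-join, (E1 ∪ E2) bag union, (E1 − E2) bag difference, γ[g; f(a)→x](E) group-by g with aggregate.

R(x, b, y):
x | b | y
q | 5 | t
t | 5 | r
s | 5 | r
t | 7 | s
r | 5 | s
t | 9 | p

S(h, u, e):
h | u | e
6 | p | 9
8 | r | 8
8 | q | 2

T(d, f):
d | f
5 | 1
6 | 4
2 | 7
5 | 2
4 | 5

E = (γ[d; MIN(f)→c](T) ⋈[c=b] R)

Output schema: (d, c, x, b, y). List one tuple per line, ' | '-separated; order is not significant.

Per-node cardinality:
  T → 5
  γ[d; MIN(f)→c](T) → 4
  R → 6
  (γ[d; MIN(f)→c](T) ⋈[c=b] R) → 5

== RESULT ==
d | c | x | b | y
2 | 7 | t | 7 | s
4 | 5 | q | 5 | t
4 | 5 | r | 5 | s
4 | 5 | s | 5 | r
4 | 5 | t | 5 | r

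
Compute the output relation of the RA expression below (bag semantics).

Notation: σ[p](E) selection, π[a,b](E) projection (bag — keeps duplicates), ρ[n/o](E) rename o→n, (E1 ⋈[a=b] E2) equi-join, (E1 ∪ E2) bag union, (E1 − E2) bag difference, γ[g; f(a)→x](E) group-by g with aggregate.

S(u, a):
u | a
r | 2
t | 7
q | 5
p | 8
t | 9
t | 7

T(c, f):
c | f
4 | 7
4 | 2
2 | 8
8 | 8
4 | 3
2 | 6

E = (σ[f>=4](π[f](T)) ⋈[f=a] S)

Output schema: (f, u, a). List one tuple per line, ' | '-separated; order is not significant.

Stepwise |·|:
  T → 6
  π[f](T) → 6
  σ[f>=4](π[f](T)) → 4
  S → 6
  (σ[f>=4](π[f](T)) ⋈[f=a] S) → 4

== RESULT ==
f | u | a
7 | t | 7
7 | t | 7
8 | p | 8
8 | p | 8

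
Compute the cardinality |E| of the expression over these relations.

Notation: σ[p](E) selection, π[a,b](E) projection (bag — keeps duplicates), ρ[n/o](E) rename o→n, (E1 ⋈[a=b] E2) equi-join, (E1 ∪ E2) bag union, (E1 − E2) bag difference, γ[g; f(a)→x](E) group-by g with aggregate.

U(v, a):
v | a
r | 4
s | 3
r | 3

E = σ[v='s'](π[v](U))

Per-node cardinality:
  U → 3
  π[v](U) → 3
  σ[v='s'](π[v](U)) → 1

|E| = 1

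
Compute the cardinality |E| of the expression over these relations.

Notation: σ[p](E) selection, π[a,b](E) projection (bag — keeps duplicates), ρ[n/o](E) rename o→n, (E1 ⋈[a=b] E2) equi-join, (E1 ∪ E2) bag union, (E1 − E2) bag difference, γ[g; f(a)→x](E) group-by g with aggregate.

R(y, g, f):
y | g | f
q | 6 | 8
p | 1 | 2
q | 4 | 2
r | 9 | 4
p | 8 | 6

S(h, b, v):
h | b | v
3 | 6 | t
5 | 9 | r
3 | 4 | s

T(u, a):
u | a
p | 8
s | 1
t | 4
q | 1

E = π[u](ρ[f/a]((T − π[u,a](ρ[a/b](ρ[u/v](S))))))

Row counts bottom-up:
  T → 4
  S → 3
  ρ[u/v](S) → 3
  ρ[a/b](ρ[u/v](S)) → 3
  π[u,a](ρ[a/b](ρ[u/v](S))) → 3
  (T − π[u,a](ρ[a/b](ρ[u/v](S)))) → 4
  ρ[f/a]((T − π[u,a](ρ[a/b](ρ[u/v](S))))) → 4
  π[u](ρ[f/a]((T − π[u,a](ρ[a/b](ρ[u/v](S)))))) → 4

|E| = 4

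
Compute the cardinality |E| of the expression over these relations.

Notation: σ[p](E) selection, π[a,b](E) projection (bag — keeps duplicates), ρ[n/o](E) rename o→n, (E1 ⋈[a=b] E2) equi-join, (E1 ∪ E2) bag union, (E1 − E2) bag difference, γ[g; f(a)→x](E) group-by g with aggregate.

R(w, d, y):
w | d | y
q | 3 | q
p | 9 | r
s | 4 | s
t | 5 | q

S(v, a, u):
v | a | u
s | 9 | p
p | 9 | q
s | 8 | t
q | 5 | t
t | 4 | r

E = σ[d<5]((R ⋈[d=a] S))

Per-node cardinality:
  R → 4
  S → 5
  (R ⋈[d=a] S) → 4
  σ[d<5]((R ⋈[d=a] S)) → 1

|E| = 1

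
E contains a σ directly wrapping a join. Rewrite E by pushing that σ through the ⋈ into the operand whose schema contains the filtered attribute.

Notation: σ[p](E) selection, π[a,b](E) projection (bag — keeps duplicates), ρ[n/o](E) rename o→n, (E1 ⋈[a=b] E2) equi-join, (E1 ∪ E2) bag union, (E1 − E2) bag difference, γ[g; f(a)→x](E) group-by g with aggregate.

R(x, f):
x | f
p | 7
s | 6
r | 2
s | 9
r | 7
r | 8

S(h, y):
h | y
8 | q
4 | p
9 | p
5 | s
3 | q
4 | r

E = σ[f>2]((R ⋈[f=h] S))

σ filters on f, owned by the left side.
E' = (σ[f>2](R) ⋈[f=h] S)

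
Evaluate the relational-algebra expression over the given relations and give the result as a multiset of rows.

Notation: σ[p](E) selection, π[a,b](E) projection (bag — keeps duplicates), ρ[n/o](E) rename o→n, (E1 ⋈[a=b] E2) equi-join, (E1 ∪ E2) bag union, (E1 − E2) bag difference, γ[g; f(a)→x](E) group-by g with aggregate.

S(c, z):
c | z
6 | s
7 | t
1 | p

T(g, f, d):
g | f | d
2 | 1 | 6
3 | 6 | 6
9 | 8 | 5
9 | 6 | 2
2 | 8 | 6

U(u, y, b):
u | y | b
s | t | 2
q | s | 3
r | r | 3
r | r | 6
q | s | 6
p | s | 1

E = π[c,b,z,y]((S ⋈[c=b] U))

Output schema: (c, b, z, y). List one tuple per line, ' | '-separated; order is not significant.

Row counts bottom-up:
  S → 3
  U → 6
  (S ⋈[c=b] U) → 3
  π[c,b,z,y]((S ⋈[c=b] U)) → 3

== RESULT ==
c | b | z | y
1 | 1 | p | s
6 | 6 | s | r
6 | 6 | s | s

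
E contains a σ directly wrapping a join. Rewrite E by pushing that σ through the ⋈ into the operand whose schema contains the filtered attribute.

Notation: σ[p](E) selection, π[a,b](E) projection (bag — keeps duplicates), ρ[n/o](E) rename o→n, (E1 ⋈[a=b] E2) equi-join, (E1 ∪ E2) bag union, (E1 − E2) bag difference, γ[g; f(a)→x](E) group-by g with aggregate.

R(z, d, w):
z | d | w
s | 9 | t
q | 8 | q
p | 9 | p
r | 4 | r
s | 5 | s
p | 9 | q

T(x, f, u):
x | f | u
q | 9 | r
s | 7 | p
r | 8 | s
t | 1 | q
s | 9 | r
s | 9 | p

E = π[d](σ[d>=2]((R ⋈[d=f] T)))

σ filters on d, owned by the left side.
E' = π[d]((σ[d>=2](R) ⋈[d=f] T))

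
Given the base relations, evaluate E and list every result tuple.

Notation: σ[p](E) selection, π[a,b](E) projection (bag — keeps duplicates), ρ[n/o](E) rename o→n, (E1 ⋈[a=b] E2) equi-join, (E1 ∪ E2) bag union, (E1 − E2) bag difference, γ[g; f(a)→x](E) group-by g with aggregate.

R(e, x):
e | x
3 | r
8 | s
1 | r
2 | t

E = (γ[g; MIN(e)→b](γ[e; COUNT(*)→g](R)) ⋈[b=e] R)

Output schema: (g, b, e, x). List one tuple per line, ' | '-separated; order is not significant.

Subexpression sizes:
  R → 4
  γ[e; COUNT(*)→g](R) → 4
  γ[g; MIN(e)→b](γ[e; COUNT(*)→g](R)) → 1
  R → 4
  (γ[g; MIN(e)→b](γ[e; COUNT(*)→g](R)) ⋈[b=e] R) → 1

== RESULT ==
g | b | e | x
1 | 1 | 1 | r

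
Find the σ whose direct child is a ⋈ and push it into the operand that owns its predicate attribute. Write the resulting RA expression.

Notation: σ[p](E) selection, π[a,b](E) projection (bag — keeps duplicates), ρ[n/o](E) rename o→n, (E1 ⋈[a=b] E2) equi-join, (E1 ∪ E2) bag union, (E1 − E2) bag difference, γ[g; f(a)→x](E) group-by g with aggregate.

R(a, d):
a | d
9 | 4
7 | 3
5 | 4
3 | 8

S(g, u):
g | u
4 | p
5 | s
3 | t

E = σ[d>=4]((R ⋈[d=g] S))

σ filters on d, owned by the left side.
E' = (σ[d>=4](R) ⋈[d=g] S)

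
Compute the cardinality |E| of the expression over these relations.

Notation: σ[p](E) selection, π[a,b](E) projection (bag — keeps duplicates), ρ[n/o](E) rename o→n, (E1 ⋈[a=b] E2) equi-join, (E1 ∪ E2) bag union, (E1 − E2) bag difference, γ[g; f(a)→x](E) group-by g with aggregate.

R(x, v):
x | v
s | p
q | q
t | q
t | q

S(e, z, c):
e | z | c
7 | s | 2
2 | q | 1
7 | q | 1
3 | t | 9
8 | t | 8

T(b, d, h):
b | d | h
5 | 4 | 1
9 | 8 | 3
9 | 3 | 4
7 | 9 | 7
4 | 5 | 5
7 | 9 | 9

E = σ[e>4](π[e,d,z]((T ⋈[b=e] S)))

Row counts bottom-up:
  T → 6
  S → 5
  (T ⋈[b=e] S) → 4
  π[e,d,z]((T ⋈[b=e] S)) → 4
  σ[e>4](π[e,d,z]((T ⋈[b=e] S))) → 4

|E| = 4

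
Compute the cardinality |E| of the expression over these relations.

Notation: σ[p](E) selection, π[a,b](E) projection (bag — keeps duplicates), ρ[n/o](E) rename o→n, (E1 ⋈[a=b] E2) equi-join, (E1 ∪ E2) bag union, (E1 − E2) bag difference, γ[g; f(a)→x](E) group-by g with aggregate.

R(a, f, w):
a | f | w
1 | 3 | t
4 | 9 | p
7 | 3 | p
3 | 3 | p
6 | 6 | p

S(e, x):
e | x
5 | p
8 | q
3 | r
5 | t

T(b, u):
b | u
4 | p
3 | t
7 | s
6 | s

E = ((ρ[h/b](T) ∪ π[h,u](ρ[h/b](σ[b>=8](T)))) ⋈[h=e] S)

Subexpression sizes:
  T → 4
  ρ[h/b](T) → 4
  T → 4
  σ[b>=8](T) → 0
  ρ[h/b](σ[b>=8](T)) → 0
  π[h,u](ρ[h/b](σ[b>=8](T))) → 0
  (ρ[h/b](T) ∪ π[h,u](ρ[h/b](σ[b>=8](T)))) → 4
  S → 4
  ((ρ[h/b](T) ∪ π[h,u](ρ[h/b](σ[b>=8](T)))) ⋈[h=e] S) → 1

|E| = 1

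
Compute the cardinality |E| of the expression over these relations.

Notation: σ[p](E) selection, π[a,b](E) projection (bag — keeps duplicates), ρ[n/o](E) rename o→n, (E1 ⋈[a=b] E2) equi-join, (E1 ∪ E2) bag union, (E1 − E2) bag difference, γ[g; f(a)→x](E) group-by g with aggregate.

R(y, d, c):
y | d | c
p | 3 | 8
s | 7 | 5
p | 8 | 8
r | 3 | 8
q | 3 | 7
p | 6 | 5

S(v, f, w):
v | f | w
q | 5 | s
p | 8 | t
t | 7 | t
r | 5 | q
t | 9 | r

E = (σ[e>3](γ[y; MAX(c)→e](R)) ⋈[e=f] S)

Row counts bottom-up:
  R → 6
  γ[y; MAX(c)→e](R) → 4
  σ[e>3](γ[y; MAX(c)→e](R)) → 4
  S → 5
  (σ[e>3](γ[y; MAX(c)→e](R)) ⋈[e=f] S) → 5

|E| = 5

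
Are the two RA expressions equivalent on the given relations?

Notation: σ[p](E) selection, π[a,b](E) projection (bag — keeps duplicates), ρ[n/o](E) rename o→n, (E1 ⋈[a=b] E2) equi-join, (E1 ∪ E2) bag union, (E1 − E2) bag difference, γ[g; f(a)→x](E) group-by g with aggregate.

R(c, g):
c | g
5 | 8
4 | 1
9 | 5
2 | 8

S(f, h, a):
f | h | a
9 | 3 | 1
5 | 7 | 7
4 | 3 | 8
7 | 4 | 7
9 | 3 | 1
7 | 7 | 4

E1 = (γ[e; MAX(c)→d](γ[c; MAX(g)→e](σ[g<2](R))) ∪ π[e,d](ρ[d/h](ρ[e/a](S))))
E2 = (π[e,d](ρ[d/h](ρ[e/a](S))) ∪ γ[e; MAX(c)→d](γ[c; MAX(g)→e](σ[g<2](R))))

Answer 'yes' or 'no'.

E1 per-node cardinality:
  R → 4
  σ[g<2](R) → 1
  γ[c; MAX(g)→e](σ[g<2](R)) → 1
  γ[e; MAX(c)→d](γ[c; MAX(g)→e](σ[g<2](R))) → 1
  S → 6
  ρ[e/a](S) → 6
  ρ[d/h](ρ[e/a](S)) → 6
  π[e,d](ρ[d/h](ρ[e/a](S))) → 6
  (γ[e; MAX(c)→d](γ[c; MAX(g)→e](σ[g<2](R))) ∪ π[e,d](ρ[d/h](ρ[e/a](S)))) → 7
E2 per-node cardinality:
  S → 6
  ρ[e/a](S) → 6
  ρ[d/h](ρ[e/a](S)) → 6
  π[e,d](ρ[d/h](ρ[e/a](S))) → 6
  R → 4
  σ[g<2](R) → 1
  γ[c; MAX(g)→e](σ[g<2](R)) → 1
  γ[e; MAX(c)→d](γ[c; MAX(g)→e](σ[g<2](R))) → 1
  (π[e,d](ρ[d/h](ρ[e/a](S))) ∪ γ[e; MAX(c)→d](γ[c; MAX(g)→e](σ[g<2](R)))) → 7

E1 and E2 produce the same multiset:
e | d
1 | 3
1 | 3
1 | 4
4 | 7
7 | 4
7 | 7
8 | 3

yes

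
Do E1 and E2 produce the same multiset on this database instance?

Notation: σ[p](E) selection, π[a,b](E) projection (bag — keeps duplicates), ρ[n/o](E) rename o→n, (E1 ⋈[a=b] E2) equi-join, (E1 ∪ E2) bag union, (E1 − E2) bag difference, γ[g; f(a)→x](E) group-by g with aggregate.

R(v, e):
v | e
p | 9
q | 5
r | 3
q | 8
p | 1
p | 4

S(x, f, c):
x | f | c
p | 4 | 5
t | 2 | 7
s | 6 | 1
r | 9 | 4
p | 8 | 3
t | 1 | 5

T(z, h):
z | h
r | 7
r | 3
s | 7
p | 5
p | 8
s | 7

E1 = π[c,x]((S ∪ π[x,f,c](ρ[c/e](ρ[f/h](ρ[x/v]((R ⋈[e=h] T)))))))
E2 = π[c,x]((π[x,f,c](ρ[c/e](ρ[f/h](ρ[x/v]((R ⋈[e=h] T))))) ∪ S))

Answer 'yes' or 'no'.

E1 subexpression sizes:
  S → 6
  R → 6
  T → 6
  (R ⋈[e=h] T) → 3
  ρ[x/v]((R ⋈[e=h] T)) → 3
  ρ[f/h](ρ[x/v]((R ⋈[e=h] T))) → 3
  ρ[c/e](ρ[f/h](ρ[x/v]((R ⋈[e=h] T)))) → 3
  π[x,f,c](ρ[c/e](ρ[f/h](ρ[x/v]((R ⋈[e=h] T))))) → 3
  (S ∪ π[x,f,c](ρ[c/e](ρ[f/h](ρ[x/v]((R ⋈[e=h] T)))))) → 9
  π[c,x]((S ∪ π[x,f,c](ρ[c/e](ρ[f/h](ρ[x/v]((R ⋈[e=h] T))))))) → 9
E2 subexpression sizes:
  R → 6
  T → 6
  (R ⋈[e=h] T) → 3
  ρ[x/v]((R ⋈[e=h] T)) → 3
  ρ[f/h](ρ[x/v]((R ⋈[e=h] T))) → 3
  ρ[c/e](ρ[f/h](ρ[x/v]((R ⋈[e=h] T)))) → 3
  π[x,f,c](ρ[c/e](ρ[f/h](ρ[x/v]((R ⋈[e=h] T))))) → 3
  S → 6
  (π[x,f,c](ρ[c/e](ρ[f/h](ρ[x/v]((R ⋈[e=h] T))))) ∪ S) → 9
  π[c,x]((π[x,f,c](ρ[c/e](ρ[f/h](ρ[x/v]((R ⋈[e=h] T))))) ∪ S)) → 9

E1 and E2 produce the same multiset:
c | x
1 | s
3 | p
3 | r
4 | r
5 | p
5 | q
5 | t
7 | t
8 | q

yes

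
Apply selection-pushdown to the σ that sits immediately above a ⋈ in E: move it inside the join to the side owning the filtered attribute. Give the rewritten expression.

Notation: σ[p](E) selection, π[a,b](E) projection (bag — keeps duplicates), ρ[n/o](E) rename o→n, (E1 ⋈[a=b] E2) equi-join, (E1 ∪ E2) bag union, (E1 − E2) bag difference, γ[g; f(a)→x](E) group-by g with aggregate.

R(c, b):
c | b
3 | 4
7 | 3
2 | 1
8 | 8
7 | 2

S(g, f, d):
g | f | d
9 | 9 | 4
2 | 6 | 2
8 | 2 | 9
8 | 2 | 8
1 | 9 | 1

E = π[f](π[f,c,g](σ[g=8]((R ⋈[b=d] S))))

σ filters on g, owned by the right side.
E' = π[f](π[f,c,g]((R ⋈[b=d] σ[g=8](S))))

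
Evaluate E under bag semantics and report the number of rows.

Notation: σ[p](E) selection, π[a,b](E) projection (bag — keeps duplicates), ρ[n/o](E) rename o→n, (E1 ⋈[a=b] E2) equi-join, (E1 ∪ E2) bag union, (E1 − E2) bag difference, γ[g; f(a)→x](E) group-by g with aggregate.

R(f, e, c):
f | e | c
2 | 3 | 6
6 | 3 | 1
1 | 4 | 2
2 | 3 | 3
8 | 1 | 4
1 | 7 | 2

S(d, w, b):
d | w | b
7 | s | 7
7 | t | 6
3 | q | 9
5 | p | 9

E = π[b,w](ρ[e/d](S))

Per-node cardinality:
  S → 4
  ρ[e/d](S) → 4
  π[b,w](ρ[e/d](S)) → 4

|E| = 4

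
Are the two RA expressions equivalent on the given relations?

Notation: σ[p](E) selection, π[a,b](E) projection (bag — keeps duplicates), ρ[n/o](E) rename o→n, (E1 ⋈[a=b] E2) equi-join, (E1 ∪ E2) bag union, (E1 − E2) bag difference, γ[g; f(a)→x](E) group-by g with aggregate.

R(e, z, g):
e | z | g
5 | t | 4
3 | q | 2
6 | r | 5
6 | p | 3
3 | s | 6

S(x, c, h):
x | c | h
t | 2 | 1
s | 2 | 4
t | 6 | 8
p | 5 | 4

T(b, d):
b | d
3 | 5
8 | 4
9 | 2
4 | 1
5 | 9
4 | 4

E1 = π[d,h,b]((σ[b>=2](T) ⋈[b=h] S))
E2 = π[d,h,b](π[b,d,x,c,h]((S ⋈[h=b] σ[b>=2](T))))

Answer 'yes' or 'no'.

E1 row counts bottom-up:
  T → 6
  σ[b>=2](T) → 6
  S → 4
  (σ[b>=2](T) ⋈[b=h] S) → 5
  π[d,h,b]((σ[b>=2](T) ⋈[b=h] S)) → 5
E2 row counts bottom-up:
  S → 4
  T → 6
  σ[b>=2](T) → 6
  (S ⋈[h=b] σ[b>=2](T)) → 5
  π[b,d,x,c,h]((S ⋈[h=b] σ[b>=2](T))) → 5
  π[d,h,b](π[b,d,x,c,h]((S ⋈[h=b] σ[b>=2](T)))) → 5

E1 and E2 produce the same multiset:
d | h | b
1 | 4 | 4
1 | 4 | 4
4 | 4 | 4
4 | 4 | 4
4 | 8 | 8

yes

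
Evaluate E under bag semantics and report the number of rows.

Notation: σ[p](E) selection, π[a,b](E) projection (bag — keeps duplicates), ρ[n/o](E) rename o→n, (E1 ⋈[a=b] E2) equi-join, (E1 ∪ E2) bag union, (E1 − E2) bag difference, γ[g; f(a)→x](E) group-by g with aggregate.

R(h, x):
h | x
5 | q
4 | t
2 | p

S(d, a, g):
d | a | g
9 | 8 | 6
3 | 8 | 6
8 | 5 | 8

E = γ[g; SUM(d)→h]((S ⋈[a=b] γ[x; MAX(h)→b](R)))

Subexpression sizes:
  S → 3
  R → 3
  γ[x; MAX(h)→b](R) → 3
  (S ⋈[a=b] γ[x; MAX(h)→b](R)) → 1
  γ[g; SUM(d)→h]((S ⋈[a=b] γ[x; MAX(h)→b](R))) → 1

|E| = 1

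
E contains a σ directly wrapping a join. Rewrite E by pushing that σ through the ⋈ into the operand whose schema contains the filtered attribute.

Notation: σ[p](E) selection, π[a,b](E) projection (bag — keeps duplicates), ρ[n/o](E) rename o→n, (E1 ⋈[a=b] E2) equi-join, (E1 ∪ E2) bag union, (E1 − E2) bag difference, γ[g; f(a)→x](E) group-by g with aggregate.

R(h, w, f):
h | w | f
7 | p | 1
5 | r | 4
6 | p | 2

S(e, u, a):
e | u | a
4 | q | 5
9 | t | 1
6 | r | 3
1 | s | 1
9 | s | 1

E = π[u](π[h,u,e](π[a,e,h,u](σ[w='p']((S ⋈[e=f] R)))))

σ filters on w, owned by the right side.
E' = π[u](π[h,u,e](π[a,e,h,u]((S ⋈[e=f] σ[w='p'](R)))))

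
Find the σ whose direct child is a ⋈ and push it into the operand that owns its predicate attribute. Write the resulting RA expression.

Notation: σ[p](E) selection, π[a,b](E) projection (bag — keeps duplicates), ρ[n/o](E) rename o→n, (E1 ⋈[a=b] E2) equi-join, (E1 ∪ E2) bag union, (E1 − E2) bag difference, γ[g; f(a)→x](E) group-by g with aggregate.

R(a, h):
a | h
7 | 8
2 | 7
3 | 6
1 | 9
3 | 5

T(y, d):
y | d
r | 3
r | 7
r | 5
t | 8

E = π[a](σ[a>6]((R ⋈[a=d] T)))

σ filters on a, owned by the left side.
E' = π[a]((σ[a>6](R) ⋈[a=d] T))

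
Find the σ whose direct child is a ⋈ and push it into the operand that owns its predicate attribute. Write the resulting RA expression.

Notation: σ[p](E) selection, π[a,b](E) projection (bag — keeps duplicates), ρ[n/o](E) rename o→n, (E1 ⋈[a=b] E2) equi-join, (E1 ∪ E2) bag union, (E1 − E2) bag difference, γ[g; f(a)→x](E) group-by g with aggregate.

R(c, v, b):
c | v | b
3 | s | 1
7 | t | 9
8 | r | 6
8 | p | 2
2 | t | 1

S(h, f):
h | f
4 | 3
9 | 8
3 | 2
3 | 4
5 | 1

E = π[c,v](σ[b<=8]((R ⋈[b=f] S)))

σ filters on b, owned by the left side.
E' = π[c,v]((σ[b<=8](R) ⋈[b=f] S))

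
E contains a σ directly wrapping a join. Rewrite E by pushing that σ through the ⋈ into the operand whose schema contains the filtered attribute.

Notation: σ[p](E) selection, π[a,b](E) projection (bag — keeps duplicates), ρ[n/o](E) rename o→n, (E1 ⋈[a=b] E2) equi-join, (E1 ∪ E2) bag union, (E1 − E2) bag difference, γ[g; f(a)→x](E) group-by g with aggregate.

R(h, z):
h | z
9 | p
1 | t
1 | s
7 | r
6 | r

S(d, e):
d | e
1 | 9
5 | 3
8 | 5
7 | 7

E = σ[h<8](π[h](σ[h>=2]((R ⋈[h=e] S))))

σ filters on h, owned by the left side.
E' = σ[h<8](π[h]((σ[h>=2](R) ⋈[h=e] S)))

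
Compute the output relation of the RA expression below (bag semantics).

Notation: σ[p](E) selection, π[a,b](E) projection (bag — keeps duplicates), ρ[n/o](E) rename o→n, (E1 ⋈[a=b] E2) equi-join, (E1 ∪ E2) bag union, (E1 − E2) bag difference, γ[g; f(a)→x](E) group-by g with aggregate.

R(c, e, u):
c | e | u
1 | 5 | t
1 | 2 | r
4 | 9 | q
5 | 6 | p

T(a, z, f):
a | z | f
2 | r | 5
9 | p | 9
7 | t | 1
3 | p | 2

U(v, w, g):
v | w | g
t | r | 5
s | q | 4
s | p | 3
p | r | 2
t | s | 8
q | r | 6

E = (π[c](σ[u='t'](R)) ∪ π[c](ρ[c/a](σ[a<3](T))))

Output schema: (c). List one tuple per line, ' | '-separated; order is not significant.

Per-node cardinality:
  R → 4
  σ[u='t'](R) → 1
  π[c](σ[u='t'](R)) → 1
  T → 4
  σ[a<3](T) → 1
  ρ[c/a](σ[a<3](T)) → 1
  π[c](ρ[c/a](σ[a<3](T))) → 1
  (π[c](σ[u='t'](R)) ∪ π[c](ρ[c/a](σ[a<3](T)))) → 2

== RESULT ==
c
1
2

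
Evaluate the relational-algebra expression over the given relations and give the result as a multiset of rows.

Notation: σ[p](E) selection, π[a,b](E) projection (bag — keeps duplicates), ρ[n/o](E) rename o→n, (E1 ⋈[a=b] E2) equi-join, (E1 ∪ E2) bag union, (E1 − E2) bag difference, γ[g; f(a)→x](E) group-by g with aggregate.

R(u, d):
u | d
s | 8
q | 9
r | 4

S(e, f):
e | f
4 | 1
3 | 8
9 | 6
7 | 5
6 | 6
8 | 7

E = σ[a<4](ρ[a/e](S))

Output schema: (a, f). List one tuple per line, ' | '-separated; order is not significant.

Per-node cardinality:
  S → 6
  ρ[a/e](S) → 6
  σ[a<4](ρ[a/e](S)) → 1

== RESULT ==
a | f
3 | 8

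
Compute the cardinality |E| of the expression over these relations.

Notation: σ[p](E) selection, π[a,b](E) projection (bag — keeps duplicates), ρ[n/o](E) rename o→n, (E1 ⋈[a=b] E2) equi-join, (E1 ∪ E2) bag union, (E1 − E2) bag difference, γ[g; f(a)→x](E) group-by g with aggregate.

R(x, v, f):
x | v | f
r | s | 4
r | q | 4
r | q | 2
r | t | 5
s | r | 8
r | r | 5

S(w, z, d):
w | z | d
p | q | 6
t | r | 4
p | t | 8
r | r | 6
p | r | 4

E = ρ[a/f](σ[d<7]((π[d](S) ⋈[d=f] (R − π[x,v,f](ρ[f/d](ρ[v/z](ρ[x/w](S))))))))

Subexpression sizes:
  S → 5
  π[d](S) → 5
  R → 6
  S → 5
  ρ[x/w](S) → 5
  ρ[v/z](ρ[x/w](S)) → 5
  ρ[f/d](ρ[v/z](ρ[x/w](S))) → 5
  π[x,v,f](ρ[f/d](ρ[v/z](ρ[x/w](S)))) → 5
  (R − π[x,v,f](ρ[f/d](ρ[v/z](ρ[x/w](S))))) → 6
  (π[d](S) ⋈[d=f] (R − π[x,v,f](ρ[f/d](ρ[v/z](ρ[x/w](S)))))) → 5
  σ[d<7]((π[d](S) ⋈[d=f] (R − π[x,v,f](ρ[f/d](ρ[v/z](ρ[x/w](S))))))) → 4
  ρ[a/f](σ[d<7]((π[d](S) ⋈[d=f] (R − π[x,v,f](ρ[f/d](ρ[v/z](ρ[x/w](S)))))))) → 4

|E| = 4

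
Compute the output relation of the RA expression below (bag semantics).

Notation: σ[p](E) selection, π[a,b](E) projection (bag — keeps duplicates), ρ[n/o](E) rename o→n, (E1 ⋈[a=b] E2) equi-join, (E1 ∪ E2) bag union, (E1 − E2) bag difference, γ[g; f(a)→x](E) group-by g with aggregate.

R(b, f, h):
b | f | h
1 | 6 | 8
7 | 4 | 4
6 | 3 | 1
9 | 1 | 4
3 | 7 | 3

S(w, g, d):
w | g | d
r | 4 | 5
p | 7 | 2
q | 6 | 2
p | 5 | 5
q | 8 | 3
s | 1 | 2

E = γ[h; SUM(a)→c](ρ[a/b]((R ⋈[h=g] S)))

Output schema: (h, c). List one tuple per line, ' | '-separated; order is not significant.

Row counts bottom-up:
  R → 5
  S → 6
  (R ⋈[h=g] S) → 4
  ρ[a/b]((R ⋈[h=g] S)) → 4
  γ[h; SUM(a)→c](ρ[a/b]((R ⋈[h=g] S))) → 3

== RESULT ==
h | c
1 | 6
4 | 16
8 | 1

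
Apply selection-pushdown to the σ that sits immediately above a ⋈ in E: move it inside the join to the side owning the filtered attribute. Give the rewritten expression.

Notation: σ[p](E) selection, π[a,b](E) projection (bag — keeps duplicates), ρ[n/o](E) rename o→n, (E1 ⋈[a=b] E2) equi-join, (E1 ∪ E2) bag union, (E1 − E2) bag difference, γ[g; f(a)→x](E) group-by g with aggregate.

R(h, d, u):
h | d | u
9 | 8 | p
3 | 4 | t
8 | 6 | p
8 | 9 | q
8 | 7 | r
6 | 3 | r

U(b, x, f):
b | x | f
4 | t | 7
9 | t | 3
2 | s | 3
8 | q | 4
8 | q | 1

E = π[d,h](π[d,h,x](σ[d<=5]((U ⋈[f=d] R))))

σ filters on d, owned by the right side.
E' = π[d,h](π[d,h,x]((U ⋈[f=d] σ[d<=5](R))))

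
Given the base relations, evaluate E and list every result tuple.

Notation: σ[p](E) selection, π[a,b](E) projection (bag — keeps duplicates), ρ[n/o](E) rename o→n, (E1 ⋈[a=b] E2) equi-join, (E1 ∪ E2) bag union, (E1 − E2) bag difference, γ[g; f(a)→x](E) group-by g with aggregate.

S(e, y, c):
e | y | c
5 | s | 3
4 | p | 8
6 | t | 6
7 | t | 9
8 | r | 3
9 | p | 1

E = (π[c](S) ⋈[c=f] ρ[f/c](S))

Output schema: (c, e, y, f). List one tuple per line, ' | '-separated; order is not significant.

Row counts bottom-up:
  S → 6
  π[c](S) → 6
  S → 6
  ρ[f/c](S) → 6
  (π[c](S) ⋈[c=f] ρ[f/c](S)) → 8

== RESULT ==
c | e | y | f
1 | 9 | p | 1
3 | 5 | s | 3
3 | 5 | s | 3
3 | 8 | r | 3
3 | 8 | r | 3
6 | 6 | t | 6
8 | 4 | p | 8
9 | 7 | t | 9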